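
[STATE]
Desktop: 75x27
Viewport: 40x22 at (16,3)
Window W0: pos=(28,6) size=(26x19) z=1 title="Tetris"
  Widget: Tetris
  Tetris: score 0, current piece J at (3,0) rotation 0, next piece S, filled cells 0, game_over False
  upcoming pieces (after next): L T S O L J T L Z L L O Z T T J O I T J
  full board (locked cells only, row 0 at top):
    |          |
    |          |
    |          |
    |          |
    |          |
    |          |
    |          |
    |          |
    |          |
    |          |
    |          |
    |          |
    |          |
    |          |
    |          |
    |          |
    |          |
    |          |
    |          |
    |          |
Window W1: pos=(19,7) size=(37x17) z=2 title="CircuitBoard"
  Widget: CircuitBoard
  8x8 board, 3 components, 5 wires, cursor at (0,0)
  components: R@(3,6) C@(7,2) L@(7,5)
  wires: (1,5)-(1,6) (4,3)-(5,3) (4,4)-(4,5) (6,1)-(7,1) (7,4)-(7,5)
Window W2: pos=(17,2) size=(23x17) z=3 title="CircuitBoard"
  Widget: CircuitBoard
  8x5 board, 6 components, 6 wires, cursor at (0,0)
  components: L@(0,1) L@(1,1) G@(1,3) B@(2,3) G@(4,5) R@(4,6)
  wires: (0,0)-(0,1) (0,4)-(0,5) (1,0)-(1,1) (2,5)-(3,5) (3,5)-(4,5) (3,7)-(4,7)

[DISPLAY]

 ┃ CircuitBoard        ┃                
 ┠─────────────────────┨                
 ┃   0 1 2 3 4 5 6 7   ┃                
 ┃0  [.]─ L           ·┃━━━━━━━━━━━━━┓  
 ┃                     ┃━━━━━━━━━━━━━━━┓
 ┃1   · ─ L       G    ┃               ┃
 ┃                     ┃───────────────┨
 ┃2               B    ┃               ┃
 ┃                     ┃               ┃
 ┃3                    ┃               ┃
 ┃                     ┃    · ─ ·      ┃
 ┃4                    ┃               ┃
 ┃Cursor: (0,0)        ┃               ┃
 ┃                     ┃               ┃
 ┃                     ┃        R      ┃
 ┗━━━━━━━━━━━━━━━━━━━━━┛               ┃
   ┃4               ·   · ─ ·          ┃
   ┃                │                  ┃
   ┃5               ·                  ┃
   ┃                                   ┃
   ┗━━━━━━━━━━━━━━━━━━━━━━━━━━━━━━━━━━━┛
            ┗━━━━━━━━━━━━━━━━━━━━━━━━┛  


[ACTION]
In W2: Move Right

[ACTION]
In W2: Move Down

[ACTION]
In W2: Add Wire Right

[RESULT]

 ┃ CircuitBoard        ┃                
 ┠─────────────────────┨                
 ┃   0 1 2 3 4 5 6 7   ┃                
 ┃0   · ─ L           ·┃━━━━━━━━━━━━━┓  
 ┃                     ┃━━━━━━━━━━━━━━━┓
 ┃1   · ─[L]─ ·   G    ┃               ┃
 ┃                     ┃───────────────┨
 ┃2               B    ┃               ┃
 ┃                     ┃               ┃
 ┃3                    ┃               ┃
 ┃                     ┃    · ─ ·      ┃
 ┃4                    ┃               ┃
 ┃Cursor: (1,1)        ┃               ┃
 ┃                     ┃               ┃
 ┃                     ┃        R      ┃
 ┗━━━━━━━━━━━━━━━━━━━━━┛               ┃
   ┃4               ·   · ─ ·          ┃
   ┃                │                  ┃
   ┃5               ·                  ┃
   ┃                                   ┃
   ┗━━━━━━━━━━━━━━━━━━━━━━━━━━━━━━━━━━━┛
            ┗━━━━━━━━━━━━━━━━━━━━━━━━┛  


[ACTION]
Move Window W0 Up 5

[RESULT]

 ┃ CircuitBoard        ┃─────────────┨  
 ┠─────────────────────┨Next:        ┃  
 ┃   0 1 2 3 4 5 6 7   ┃ ░░          ┃  
 ┃0   · ─ L           ·┃░░           ┃  
 ┃                     ┃━━━━━━━━━━━━━━━┓
 ┃1   · ─[L]─ ·   G    ┃               ┃
 ┃                     ┃───────────────┨
 ┃2               B    ┃               ┃
 ┃                     ┃               ┃
 ┃3                    ┃               ┃
 ┃                     ┃    · ─ ·      ┃
 ┃4                    ┃               ┃
 ┃Cursor: (1,1)        ┃               ┃
 ┃                     ┃               ┃
 ┃                     ┃        R      ┃
 ┗━━━━━━━━━━━━━━━━━━━━━┛               ┃
   ┃4               ·   · ─ ·          ┃
   ┃                │                  ┃
   ┃5               ·                  ┃
   ┃                                   ┃
   ┗━━━━━━━━━━━━━━━━━━━━━━━━━━━━━━━━━━━┛
                                        


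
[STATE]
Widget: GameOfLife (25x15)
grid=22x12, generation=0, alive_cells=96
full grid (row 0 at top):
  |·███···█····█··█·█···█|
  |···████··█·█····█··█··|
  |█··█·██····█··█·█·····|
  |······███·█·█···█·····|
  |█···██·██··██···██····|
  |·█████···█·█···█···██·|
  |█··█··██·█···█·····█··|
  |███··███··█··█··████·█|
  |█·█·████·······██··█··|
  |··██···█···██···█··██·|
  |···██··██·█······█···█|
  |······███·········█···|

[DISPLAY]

Gen: 0                   
·███···█····█··█·█···█   
···████··█·█····█··█··   
█··█·██····█··█·█·····   
······███·█·█···█·····   
█···██·██··██···██····   
·█████···█·█···█···██·   
█··█··██·█···█·····█··   
███··███··█··█··████·█   
█·█·████·······██··█··   
··██···█···██···█··██·   
···██··██·█······█···█   
······███·········█···   
                         
                         


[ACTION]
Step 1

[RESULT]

Gen: 1                   
··██·██·········█·····   
·█·····█··███···██····   
···█····██·██···██····   
········███·██··█·····   
·██·········█··███····   
███······█·█····█·███·   
█······█·█··█·█·██····   
█·█···········████·█··   
█···█···█··██··█······   
·██········█···██████·   
··███····█·█·····████·   
······█·██············   
                         
                         


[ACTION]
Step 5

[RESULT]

Gen: 6                   
·············█········   
··████·█·····██·······   
·█··██·█···█···█······   
··█·····█··████···█···   
··········█······██···   
··██·············█·█··   
·█····██·██··█····█···   
··██·········██·····█·   
··█·██·····██·█··█··█·   
·██··█·······█····█···   
···███·············█··   
······················   
                         
                         


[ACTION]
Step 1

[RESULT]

Gen: 7                   
···██········██·······   
··██·█······███·······   
·█···█·██··█···█······   
··········█████··██···   
··██·······███···█·█··   
··█······██······█·█··   
·█···········██···██··   
·██████···██··█····█··   
····██······█·█····█··   
·██···█·····██····██··   
··████················   
····█·················   
                         
                         


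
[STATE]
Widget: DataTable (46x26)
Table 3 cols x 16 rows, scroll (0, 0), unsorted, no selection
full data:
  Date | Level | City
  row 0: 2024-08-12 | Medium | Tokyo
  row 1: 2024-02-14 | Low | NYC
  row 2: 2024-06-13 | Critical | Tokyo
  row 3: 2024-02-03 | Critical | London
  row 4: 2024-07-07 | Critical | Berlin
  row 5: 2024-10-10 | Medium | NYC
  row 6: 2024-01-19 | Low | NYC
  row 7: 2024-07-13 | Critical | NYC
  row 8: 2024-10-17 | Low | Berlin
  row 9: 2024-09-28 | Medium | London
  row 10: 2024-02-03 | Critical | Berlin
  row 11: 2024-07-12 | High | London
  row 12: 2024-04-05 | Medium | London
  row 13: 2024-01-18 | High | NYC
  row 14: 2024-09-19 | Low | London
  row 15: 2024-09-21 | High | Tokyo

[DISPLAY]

Date      │Level   │City                      
──────────┼────────┼──────                    
2024-08-12│Medium  │Tokyo                     
2024-02-14│Low     │NYC                       
2024-06-13│Critical│Tokyo                     
2024-02-03│Critical│London                    
2024-07-07│Critical│Berlin                    
2024-10-10│Medium  │NYC                       
2024-01-19│Low     │NYC                       
2024-07-13│Critical│NYC                       
2024-10-17│Low     │Berlin                    
2024-09-28│Medium  │London                    
2024-02-03│Critical│Berlin                    
2024-07-12│High    │London                    
2024-04-05│Medium  │London                    
2024-01-18│High    │NYC                       
2024-09-19│Low     │London                    
2024-09-21│High    │Tokyo                     
                                              
                                              
                                              
                                              
                                              
                                              
                                              
                                              


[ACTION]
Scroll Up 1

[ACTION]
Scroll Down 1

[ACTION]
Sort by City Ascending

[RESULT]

Date      │Level   │City ▲                    
──────────┼────────┼──────                    
2024-07-07│Critical│Berlin                    
2024-10-17│Low     │Berlin                    
2024-02-03│Critical│Berlin                    
2024-02-03│Critical│London                    
2024-09-28│Medium  │London                    
2024-07-12│High    │London                    
2024-04-05│Medium  │London                    
2024-09-19│Low     │London                    
2024-02-14│Low     │NYC                       
2024-10-10│Medium  │NYC                       
2024-01-19│Low     │NYC                       
2024-07-13│Critical│NYC                       
2024-01-18│High    │NYC                       
2024-08-12│Medium  │Tokyo                     
2024-06-13│Critical│Tokyo                     
2024-09-21│High    │Tokyo                     
                                              
                                              
                                              
                                              
                                              
                                              
                                              
                                              


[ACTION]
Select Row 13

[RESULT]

Date      │Level   │City ▲                    
──────────┼────────┼──────                    
2024-07-07│Critical│Berlin                    
2024-10-17│Low     │Berlin                    
2024-02-03│Critical│Berlin                    
2024-02-03│Critical│London                    
2024-09-28│Medium  │London                    
2024-07-12│High    │London                    
2024-04-05│Medium  │London                    
2024-09-19│Low     │London                    
2024-02-14│Low     │NYC                       
2024-10-10│Medium  │NYC                       
2024-01-19│Low     │NYC                       
2024-07-13│Critical│NYC                       
2024-01-18│High    │NYC                       
>024-08-12│Medium  │Tokyo                     
2024-06-13│Critical│Tokyo                     
2024-09-21│High    │Tokyo                     
                                              
                                              
                                              
                                              
                                              
                                              
                                              
                                              


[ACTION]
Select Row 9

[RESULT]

Date      │Level   │City ▲                    
──────────┼────────┼──────                    
2024-07-07│Critical│Berlin                    
2024-10-17│Low     │Berlin                    
2024-02-03│Critical│Berlin                    
2024-02-03│Critical│London                    
2024-09-28│Medium  │London                    
2024-07-12│High    │London                    
2024-04-05│Medium  │London                    
2024-09-19│Low     │London                    
2024-02-14│Low     │NYC                       
>024-10-10│Medium  │NYC                       
2024-01-19│Low     │NYC                       
2024-07-13│Critical│NYC                       
2024-01-18│High    │NYC                       
2024-08-12│Medium  │Tokyo                     
2024-06-13│Critical│Tokyo                     
2024-09-21│High    │Tokyo                     
                                              
                                              
                                              
                                              
                                              
                                              
                                              
                                              


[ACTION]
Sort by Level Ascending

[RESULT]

Date      │Level  ▲│City                      
──────────┼────────┼──────                    
2024-07-07│Critical│Berlin                    
2024-02-03│Critical│Berlin                    
2024-02-03│Critical│London                    
2024-07-13│Critical│NYC                       
2024-06-13│Critical│Tokyo                     
2024-07-12│High    │London                    
2024-01-18│High    │NYC                       
2024-09-21│High    │Tokyo                     
2024-10-17│Low     │Berlin                    
>024-09-19│Low     │London                    
2024-02-14│Low     │NYC                       
2024-01-19│Low     │NYC                       
2024-09-28│Medium  │London                    
2024-04-05│Medium  │London                    
2024-10-10│Medium  │NYC                       
2024-08-12│Medium  │Tokyo                     
                                              
                                              
                                              
                                              
                                              
                                              
                                              
                                              


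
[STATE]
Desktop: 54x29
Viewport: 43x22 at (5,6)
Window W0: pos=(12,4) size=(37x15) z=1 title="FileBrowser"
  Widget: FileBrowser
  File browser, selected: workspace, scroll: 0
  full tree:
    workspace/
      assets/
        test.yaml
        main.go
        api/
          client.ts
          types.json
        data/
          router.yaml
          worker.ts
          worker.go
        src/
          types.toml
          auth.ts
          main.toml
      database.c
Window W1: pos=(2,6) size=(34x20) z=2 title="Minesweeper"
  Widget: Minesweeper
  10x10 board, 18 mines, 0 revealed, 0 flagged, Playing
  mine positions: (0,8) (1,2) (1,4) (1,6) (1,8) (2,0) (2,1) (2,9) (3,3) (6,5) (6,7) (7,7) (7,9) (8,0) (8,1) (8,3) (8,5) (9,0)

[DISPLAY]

━━━━━━━━━━━━━━━━━━━━━━━━━━━━━━┓────────────
inesweeper                    ┃            
──────────────────────────────┨            
■■■■■■■■                      ┃            
■■■■■■■■                      ┃            
■■■■■■■■                      ┃            
■■■■■■■■                      ┃            
■■■■■■■■                      ┃            
■■■■■■■■                      ┃            
■■■■■■■■                      ┃            
■■■■■■■■                      ┃            
■■■■■■■■                      ┃            
■■■■■■■■                      ┃━━━━━━━━━━━━
                              ┃            
                              ┃            
                              ┃            
                              ┃            
                              ┃            
                              ┃            
━━━━━━━━━━━━━━━━━━━━━━━━━━━━━━┛            
                                           
                                           


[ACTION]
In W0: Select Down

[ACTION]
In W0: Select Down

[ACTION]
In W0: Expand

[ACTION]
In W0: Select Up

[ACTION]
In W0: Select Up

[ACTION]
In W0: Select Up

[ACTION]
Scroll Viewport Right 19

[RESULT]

━━━━━━━━━━━━━━━━━━━━━━━━┓────────────┨     
eper                    ┃            ┃     
────────────────────────┨            ┃     
■■                      ┃            ┃     
■■                      ┃            ┃     
■■                      ┃            ┃     
■■                      ┃            ┃     
■■                      ┃            ┃     
■■                      ┃            ┃     
■■                      ┃            ┃     
■■                      ┃            ┃     
■■                      ┃            ┃     
■■                      ┃━━━━━━━━━━━━┛     
                        ┃                  
                        ┃                  
                        ┃                  
                        ┃                  
                        ┃                  
                        ┃                  
━━━━━━━━━━━━━━━━━━━━━━━━┛                  
                                           
                                           


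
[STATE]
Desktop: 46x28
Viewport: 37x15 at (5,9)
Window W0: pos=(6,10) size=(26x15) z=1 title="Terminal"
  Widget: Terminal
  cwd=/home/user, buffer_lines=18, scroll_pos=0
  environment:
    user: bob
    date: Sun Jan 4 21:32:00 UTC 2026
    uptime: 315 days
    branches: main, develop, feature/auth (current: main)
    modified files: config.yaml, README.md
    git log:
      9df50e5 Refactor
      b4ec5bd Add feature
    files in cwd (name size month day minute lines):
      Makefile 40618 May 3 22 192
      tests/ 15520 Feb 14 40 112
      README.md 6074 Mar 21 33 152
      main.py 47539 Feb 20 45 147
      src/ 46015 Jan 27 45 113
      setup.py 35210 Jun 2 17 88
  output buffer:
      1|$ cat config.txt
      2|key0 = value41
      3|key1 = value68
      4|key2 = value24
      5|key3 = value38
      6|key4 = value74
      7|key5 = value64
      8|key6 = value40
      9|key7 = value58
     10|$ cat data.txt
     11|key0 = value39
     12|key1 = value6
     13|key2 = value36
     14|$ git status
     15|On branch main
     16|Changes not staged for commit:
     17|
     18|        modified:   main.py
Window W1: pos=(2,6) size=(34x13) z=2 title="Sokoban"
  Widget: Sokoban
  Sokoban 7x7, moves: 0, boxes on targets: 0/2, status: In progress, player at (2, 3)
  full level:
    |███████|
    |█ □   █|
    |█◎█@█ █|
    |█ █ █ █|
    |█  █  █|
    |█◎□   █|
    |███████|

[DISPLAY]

█████                         ┃      
□   █                         ┃      
█@█ █                         ┃      
█ █ █                         ┃      
 █  █                         ┃      
□   █                         ┃      
█████                         ┃      
ves: 0  0/2                   ┃      
                              ┃      
━━━━━━━━━━━━━━━━━━━━━━━━━━━━━━┛      
 ┃key5 = value64          ┃          
 ┃key6 = value40          ┃          
 ┃key7 = value58          ┃          
 ┃$ cat data.txt          ┃          
 ┃key0 = value39          ┃          


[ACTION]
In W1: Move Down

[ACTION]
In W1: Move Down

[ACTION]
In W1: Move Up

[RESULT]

█████                         ┃      
□   █                         ┃      
█@█ █                         ┃      
█ █ █                         ┃      
 █  █                         ┃      
□   █                         ┃      
█████                         ┃      
ves: 2  0/2                   ┃      
                              ┃      
━━━━━━━━━━━━━━━━━━━━━━━━━━━━━━┛      
 ┃key5 = value64          ┃          
 ┃key6 = value40          ┃          
 ┃key7 = value58          ┃          
 ┃$ cat data.txt          ┃          
 ┃key0 = value39          ┃          


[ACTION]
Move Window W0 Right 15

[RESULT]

█████                         ┃      
□   █                         ┃━━━━━━
█@█ █                         ┃      
█ █ █                         ┃──────
 █  █                         ┃t     
□   █                         ┃      
█████                         ┃      
ves: 2  0/2                   ┃      
                              ┃      
━━━━━━━━━━━━━━━━━━━━━━━━━━━━━━┛      
               ┃key5 = value64       
               ┃key6 = value40       
               ┃key7 = value58       
               ┃$ cat data.txt       
               ┃key0 = value39       


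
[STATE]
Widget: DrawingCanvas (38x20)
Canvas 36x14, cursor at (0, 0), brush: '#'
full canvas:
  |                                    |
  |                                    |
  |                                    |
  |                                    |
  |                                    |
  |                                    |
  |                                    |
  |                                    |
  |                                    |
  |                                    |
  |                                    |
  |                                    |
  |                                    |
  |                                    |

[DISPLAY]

+                                     
                                      
                                      
                                      
                                      
                                      
                                      
                                      
                                      
                                      
                                      
                                      
                                      
                                      
                                      
                                      
                                      
                                      
                                      
                                      


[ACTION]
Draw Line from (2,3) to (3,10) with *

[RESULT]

+                                     
                                      
   ****                               
       ****                           
                                      
                                      
                                      
                                      
                                      
                                      
                                      
                                      
                                      
                                      
                                      
                                      
                                      
                                      
                                      
                                      


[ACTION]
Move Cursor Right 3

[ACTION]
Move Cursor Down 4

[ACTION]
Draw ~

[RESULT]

                                      
                                      
   ****                               
       ****                           
   ~                                  
                                      
                                      
                                      
                                      
                                      
                                      
                                      
                                      
                                      
                                      
                                      
                                      
                                      
                                      
                                      


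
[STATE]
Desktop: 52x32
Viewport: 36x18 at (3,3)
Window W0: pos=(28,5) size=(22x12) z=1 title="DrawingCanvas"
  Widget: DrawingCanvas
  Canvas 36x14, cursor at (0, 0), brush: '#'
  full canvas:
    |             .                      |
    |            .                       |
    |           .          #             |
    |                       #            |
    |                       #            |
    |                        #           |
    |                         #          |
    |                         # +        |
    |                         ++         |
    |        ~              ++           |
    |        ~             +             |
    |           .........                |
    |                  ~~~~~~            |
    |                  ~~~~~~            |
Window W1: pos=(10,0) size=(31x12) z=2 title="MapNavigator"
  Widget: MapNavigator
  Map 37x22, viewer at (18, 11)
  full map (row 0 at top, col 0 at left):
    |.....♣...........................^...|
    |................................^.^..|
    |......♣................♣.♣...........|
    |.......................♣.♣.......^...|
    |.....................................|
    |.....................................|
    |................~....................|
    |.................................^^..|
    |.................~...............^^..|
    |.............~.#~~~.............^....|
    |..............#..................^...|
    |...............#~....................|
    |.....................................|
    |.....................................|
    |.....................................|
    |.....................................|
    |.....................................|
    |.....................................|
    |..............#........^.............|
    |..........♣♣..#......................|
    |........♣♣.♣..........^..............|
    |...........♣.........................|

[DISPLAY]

       ┃............................
       ┃.............~..............
       ┃.........~.#~~~.............
       ┃..........#.................
       ┃...........#~.@.............
       ┃............................
       ┃............................
       ┃............................
       ┗━━━━━━━━━━━━━━━━━━━━━━━━━━━━
                         ┃          
                         ┃          
                         ┃          
                         ┃          
                         ┗━━━━━━━━━━
                                    
                                    
                                    
                                    


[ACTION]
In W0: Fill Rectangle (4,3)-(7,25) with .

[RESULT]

       ┃............................
       ┃.............~..............
       ┃.........~.#~~~.............
       ┃..........#.................
       ┃...........#~.@.............
       ┃............................
       ┃............................
       ┃............................
       ┗━━━━━━━━━━━━━━━━━━━━━━━━━━━━
                         ┃   .......
                         ┃   .......
                         ┃   .......
                         ┃   .......
                         ┗━━━━━━━━━━
                                    
                                    
                                    
                                    


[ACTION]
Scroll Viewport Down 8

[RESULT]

       ┗━━━━━━━━━━━━━━━━━━━━━━━━━━━━
                         ┃   .......
                         ┃   .......
                         ┃   .......
                         ┃   .......
                         ┗━━━━━━━━━━
                                    
                                    
                                    
                                    
                                    
                                    
                                    
                                    
                                    
                                    
                                    
                                    


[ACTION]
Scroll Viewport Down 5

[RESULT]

                         ┃   .......
                         ┃   .......
                         ┗━━━━━━━━━━
                                    
                                    
                                    
                                    
                                    
                                    
                                    
                                    
                                    
                                    
                                    
                                    
                                    
                                    
                                    


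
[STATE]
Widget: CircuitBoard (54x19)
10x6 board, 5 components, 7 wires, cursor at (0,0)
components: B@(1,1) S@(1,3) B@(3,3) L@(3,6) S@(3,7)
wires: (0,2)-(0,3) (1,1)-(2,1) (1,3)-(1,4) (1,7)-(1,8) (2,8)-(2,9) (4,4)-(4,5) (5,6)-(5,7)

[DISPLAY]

   0 1 2 3 4 5 6 7 8 9                                
0  [.]      · ─ ·                                     
                                                      
1       B       S ─ ·           · ─ ·                 
        │                                             
2       ·                           · ─ ·             
                                                      
3               B           L   S                     
                                                      
4                   · ─ ·                             
                                                      
5                           · ─ ·                     
Cursor: (0,0)                                         
                                                      
                                                      
                                                      
                                                      
                                                      
                                                      


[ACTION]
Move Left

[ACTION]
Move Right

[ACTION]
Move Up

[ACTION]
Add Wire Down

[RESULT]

   0 1 2 3 4 5 6 7 8 9                                
0      [.]  · ─ ·                                     
        │                                             
1       B       S ─ ·           · ─ ·                 
        │                                             
2       ·                           · ─ ·             
                                                      
3               B           L   S                     
                                                      
4                   · ─ ·                             
                                                      
5                           · ─ ·                     
Cursor: (0,1)                                         
                                                      
                                                      
                                                      
                                                      
                                                      
                                                      


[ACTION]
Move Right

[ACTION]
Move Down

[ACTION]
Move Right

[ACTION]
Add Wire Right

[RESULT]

   0 1 2 3 4 5 6 7 8 9                                
0       ·   · ─ ·                                     
        │                                             
1       B      [S]─ ·           · ─ ·                 
        │                                             
2       ·                           · ─ ·             
                                                      
3               B           L   S                     
                                                      
4                   · ─ ·                             
                                                      
5                           · ─ ·                     
Cursor: (1,3)                                         
                                                      
                                                      
                                                      
                                                      
                                                      
                                                      


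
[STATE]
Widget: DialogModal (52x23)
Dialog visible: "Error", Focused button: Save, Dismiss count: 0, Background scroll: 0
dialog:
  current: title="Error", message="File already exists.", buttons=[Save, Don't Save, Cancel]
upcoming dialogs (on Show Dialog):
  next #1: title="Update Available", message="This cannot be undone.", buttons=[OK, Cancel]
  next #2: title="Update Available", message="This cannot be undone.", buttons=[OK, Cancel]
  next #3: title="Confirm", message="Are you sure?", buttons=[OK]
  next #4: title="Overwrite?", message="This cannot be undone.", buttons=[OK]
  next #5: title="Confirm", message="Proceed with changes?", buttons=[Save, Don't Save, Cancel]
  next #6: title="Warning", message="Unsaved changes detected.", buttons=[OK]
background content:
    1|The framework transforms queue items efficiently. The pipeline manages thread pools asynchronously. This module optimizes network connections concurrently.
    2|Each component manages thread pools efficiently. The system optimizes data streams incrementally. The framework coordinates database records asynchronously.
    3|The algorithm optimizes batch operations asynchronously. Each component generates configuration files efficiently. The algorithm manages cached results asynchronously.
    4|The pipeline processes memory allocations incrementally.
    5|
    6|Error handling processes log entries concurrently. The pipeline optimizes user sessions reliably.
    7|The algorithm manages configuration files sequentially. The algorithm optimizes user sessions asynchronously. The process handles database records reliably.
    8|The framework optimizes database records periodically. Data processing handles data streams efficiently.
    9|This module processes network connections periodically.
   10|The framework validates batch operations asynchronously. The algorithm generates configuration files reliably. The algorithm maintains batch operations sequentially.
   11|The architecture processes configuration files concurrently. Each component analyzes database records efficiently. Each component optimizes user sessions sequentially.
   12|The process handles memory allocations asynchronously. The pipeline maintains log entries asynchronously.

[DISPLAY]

The framework transforms queue items efficiently. Th
Each component manages thread pools efficiently. The
The algorithm optimizes batch operations asynchronou
The pipeline processes memory allocations incrementa
                                                    
Error handling processes log entries concurrently. T
The algorithm manages configuration files sequential
The framework optimizes database records periodicall
This module processes network connections periodical
The framew┌──────────────────────────────┐synchronou
The archit│            Error             │iles concu
The proces│     File already exists.     │nchronousl
          │ [Save]  Don't Save   Cancel  │          
          └──────────────────────────────┘          
                                                    
                                                    
                                                    
                                                    
                                                    
                                                    
                                                    
                                                    
                                                    


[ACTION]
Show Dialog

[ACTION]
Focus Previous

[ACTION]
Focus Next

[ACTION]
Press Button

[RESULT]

The framework transforms queue items efficiently. Th
Each component manages thread pools efficiently. The
The algorithm optimizes batch operations asynchronou
The pipeline processes memory allocations incrementa
                                                    
Error handling processes log entries concurrently. T
The algorithm manages configuration files sequential
The framework optimizes database records periodicall
This module processes network connections periodical
The framework validates batch operations asynchronou
The architecture processes configuration files concu
The process handles memory allocations asynchronousl
                                                    
                                                    
                                                    
                                                    
                                                    
                                                    
                                                    
                                                    
                                                    
                                                    
                                                    
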